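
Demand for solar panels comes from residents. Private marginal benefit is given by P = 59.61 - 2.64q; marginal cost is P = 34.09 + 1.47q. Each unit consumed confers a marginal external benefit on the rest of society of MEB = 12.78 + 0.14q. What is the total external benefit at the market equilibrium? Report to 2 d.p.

82.05

Market equilibrium (private): 34.09 + 1.47q = 59.61 - 2.64q → q_m = 6.2092.
Total external benefit = ∫₀^{q_m} (12.78 + 0.14q) dq = 12.78×6.2092 + ½×0.14×6.2092² = 82.0524.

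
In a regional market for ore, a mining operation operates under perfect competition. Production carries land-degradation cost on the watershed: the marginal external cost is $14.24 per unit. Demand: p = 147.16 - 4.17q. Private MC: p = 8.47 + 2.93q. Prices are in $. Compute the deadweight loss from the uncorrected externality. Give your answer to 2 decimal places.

DWL = $14.28

Market equilibrium (private): 8.47 + 2.93q = 147.16 - 4.17q → q_m = 19.5338.
Social marginal cost = private MC + MEC = 22.71 + 2.93q.
Set SMC = demand: 22.71 + 2.93q = 147.16 - 4.17q → q* = 17.5282.
The welfare-loss triangle has base |q_m − q*| and height MEC(q_m) (the vertical gap between SMC and demand is zero at q* and MEC at q_m).
DWL = ½ × 2.0056 × 14.2400 = 14.2799.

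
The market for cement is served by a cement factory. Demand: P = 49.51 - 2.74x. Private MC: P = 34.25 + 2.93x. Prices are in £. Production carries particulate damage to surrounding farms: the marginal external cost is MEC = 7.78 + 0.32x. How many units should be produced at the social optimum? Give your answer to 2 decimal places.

x* = 1.25

Social marginal cost = private MC + MEC = 42.03 + 3.25x.
Set SMC = demand: 42.03 + 3.25x = 49.51 - 2.74x → x* = 1.2487.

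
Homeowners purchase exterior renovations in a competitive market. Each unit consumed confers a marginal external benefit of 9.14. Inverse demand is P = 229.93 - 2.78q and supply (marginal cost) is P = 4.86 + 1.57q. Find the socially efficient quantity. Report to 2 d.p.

Social marginal benefit = demand + MEB = 239.07 - 2.78q.
Set SMB = MC: 239.07 - 2.78q = 4.86 + 1.57q → q* = 53.8414.

q* = 53.84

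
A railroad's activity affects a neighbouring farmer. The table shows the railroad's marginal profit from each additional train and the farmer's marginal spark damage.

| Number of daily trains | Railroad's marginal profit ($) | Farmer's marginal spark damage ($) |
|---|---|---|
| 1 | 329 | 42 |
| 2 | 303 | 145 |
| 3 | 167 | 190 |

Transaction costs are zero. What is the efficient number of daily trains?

2

Bargaining reaches the level where marginal profit last exceeds marginal spark damage.
That holds through level 2 (303 ≥ 145) but not at 3 (167 < 190).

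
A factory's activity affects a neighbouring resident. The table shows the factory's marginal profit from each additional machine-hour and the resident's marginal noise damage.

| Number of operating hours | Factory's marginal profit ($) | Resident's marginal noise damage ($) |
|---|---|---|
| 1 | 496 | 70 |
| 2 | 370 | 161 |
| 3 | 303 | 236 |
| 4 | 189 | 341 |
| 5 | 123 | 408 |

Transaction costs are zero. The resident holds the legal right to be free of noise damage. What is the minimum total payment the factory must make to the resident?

Efficient level: marginal profit ≥ marginal noise damage through level 3, so k* = 3.
With the resident holding the right, the factory must at least compensate total damage at k*: 70 + 161 + 236 = 467.

$467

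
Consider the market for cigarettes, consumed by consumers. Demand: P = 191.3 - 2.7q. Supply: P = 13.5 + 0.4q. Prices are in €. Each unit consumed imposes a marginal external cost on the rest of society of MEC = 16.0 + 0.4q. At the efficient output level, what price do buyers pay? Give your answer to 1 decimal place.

P = €66.5

Social marginal benefit = demand − MEC = 175.3 - 3.1q.
Set SMB = MC: 175.3 - 3.1q = 13.5 + 0.4q → q* = 46.2286.
Consumer price on the demand curve at q*: 191.3 − 2.7×46.2286 = 66.4828.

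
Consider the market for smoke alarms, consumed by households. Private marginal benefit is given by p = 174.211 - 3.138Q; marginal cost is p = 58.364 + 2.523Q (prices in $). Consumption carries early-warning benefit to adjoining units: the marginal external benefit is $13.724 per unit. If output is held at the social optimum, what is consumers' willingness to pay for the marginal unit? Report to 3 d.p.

P = $102.387

Social marginal benefit = demand + MEB = 187.935 - 3.138Q.
Set SMB = MC: 187.935 - 3.138Q = 58.364 + 2.523Q → Q* = 22.8884.
Consumer price on the demand curve at Q*: 174.211 − 3.138×22.8884 = 102.3872.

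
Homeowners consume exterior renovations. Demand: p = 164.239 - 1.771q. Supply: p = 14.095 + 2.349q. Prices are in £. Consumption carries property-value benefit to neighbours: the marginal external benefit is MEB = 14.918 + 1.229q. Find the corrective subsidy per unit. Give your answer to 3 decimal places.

subsidy = £85.088 per unit

Social marginal benefit = demand + MEB = 179.157 - 0.542q.
Set SMB = MC: 179.157 - 0.542q = 14.095 + 2.349q → q* = 57.0951.
The Pigouvian subsidy equals MEB at q*: 14.918 + 1.229×57.0951 = 85.0879.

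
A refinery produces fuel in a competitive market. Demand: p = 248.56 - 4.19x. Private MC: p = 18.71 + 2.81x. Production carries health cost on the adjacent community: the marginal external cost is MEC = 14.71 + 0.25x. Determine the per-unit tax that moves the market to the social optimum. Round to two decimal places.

Social marginal cost = private MC + MEC = 33.42 + 3.06x.
Set SMC = demand: 33.42 + 3.06x = 248.56 - 4.19x → x* = 29.6745.
The Pigouvian tax equals MEC at x*: 14.71 + 0.25×29.6745 = 22.1286.

tax = 22.13 per unit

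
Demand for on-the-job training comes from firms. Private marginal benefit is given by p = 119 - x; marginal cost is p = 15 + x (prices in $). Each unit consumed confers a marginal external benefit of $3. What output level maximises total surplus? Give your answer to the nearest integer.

Social marginal benefit = demand + MEB = 122 - x.
Set SMB = MC: 122 - x = 15 + x → x* = 53.5000.

x* = 54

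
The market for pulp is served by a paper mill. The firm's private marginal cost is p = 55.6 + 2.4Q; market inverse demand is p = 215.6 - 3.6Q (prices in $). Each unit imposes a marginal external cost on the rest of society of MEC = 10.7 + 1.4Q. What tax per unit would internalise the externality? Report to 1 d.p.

Social marginal cost = private MC + MEC = 66.3 + 3.8Q.
Set SMC = demand: 66.3 + 3.8Q = 215.6 - 3.6Q → Q* = 20.1757.
The Pigouvian tax equals MEC at Q*: 10.7 + 1.4×20.1757 = 38.9460.

tax = $38.9 per unit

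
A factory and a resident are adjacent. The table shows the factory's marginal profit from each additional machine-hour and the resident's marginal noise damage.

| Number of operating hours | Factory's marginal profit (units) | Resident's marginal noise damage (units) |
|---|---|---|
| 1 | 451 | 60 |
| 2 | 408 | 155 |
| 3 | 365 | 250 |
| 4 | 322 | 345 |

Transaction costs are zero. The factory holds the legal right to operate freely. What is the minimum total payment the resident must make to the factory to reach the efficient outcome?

Left alone the factory would choose level 4 (marginal profit stays positive).
Efficient level: k* = 3 (marginal profit ≥ marginal noise damage through 3).
The resident must at least cover the factory's forgone profit from cutting 4→3: 322 = 322.

322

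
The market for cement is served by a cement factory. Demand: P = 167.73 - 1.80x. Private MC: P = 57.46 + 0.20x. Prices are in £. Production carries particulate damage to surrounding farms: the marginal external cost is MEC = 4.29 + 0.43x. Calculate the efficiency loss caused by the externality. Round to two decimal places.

DWL = £161.29

Market equilibrium (private): 57.46 + 0.20x = 167.73 - 1.80x → x_m = 55.1350.
Social marginal cost = private MC + MEC = 61.75 + 0.63x.
Set SMC = demand: 61.75 + 0.63x = 167.73 - 1.80x → x* = 43.6132.
The loss is the area between SMC and demand from x* to x_m; with linear curves that's a triangle of height MEC(x_m).
DWL = ½ × 11.5218 × 27.9981 = 161.2943.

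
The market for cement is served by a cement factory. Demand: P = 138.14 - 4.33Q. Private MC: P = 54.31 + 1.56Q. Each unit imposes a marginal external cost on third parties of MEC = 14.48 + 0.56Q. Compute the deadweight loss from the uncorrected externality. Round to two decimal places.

Market equilibrium (private): 54.31 + 1.56Q = 138.14 - 4.33Q → Q_m = 14.2326.
Social marginal cost = private MC + MEC = 68.79 + 2.12Q.
Set SMC = demand: 68.79 + 2.12Q = 138.14 - 4.33Q → Q* = 10.7519.
Height of the DWL triangle at Q_m is SMC(Q_m) − demand(Q_m) = MEC(Q_m) = 22.4503.
DWL = ½ × 3.4807 × 22.4503 = 39.0714.

DWL = 39.07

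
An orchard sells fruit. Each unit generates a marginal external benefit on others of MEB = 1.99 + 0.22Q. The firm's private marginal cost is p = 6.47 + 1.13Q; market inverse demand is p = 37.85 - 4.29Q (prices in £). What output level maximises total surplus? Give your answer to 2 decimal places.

Q* = 6.42

Social marginal cost = private MC − MEB = 4.48 + 0.91Q.
Set SMC = demand: 4.48 + 0.91Q = 37.85 - 4.29Q → Q* = 6.4173.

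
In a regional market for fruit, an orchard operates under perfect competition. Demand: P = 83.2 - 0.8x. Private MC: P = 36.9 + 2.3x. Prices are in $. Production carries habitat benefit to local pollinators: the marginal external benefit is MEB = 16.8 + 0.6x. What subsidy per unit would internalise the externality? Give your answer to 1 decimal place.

Social marginal cost = private MC − MEB = 20.1 + 1.7x.
Set SMC = demand: 20.1 + 1.7x = 83.2 - 0.8x → x* = 25.2400.
The Pigouvian subsidy equals MEB at x*: 16.8 + 0.6×25.2400 = 31.9440.

subsidy = $31.9 per unit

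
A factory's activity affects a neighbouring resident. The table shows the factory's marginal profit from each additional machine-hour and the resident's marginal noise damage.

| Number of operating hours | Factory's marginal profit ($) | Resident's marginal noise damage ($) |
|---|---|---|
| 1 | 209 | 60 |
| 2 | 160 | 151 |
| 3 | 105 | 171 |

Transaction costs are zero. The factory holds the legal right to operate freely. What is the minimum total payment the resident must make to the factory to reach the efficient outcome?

$105

Left alone the factory would choose level 3 (marginal profit stays positive).
Efficient level: k* = 2 (marginal profit ≥ marginal noise damage through 2).
The resident must at least cover the factory's forgone profit from cutting 3→2: 105 = 105.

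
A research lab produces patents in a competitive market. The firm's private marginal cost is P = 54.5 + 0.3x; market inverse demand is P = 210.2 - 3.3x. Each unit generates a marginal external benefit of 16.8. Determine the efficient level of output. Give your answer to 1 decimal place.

x* = 47.9

Social marginal cost = private MC − MEB = 37.7 + 0.3x.
Set SMC = demand: 37.7 + 0.3x = 210.2 - 3.3x → x* = 47.9167.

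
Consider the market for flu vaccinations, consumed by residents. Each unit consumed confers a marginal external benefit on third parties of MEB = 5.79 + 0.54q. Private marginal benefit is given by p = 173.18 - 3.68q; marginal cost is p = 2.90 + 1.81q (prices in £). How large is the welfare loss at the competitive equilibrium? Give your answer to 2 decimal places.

Market equilibrium (private): 2.90 + 1.81q = 173.18 - 3.68q → q_m = 31.0164.
Social marginal benefit = demand + MEB = 178.97 - 3.14q.
Set SMB = MC: 178.97 - 3.14q = 2.90 + 1.81q → q* = 35.5697.
Height of the DWL triangle at q_m is SMB(q_m) − MC(q_m) = MEB(q_m) = 22.5389.
DWL = ½ × 4.5533 × 22.5389 = 51.3132.

DWL = £51.31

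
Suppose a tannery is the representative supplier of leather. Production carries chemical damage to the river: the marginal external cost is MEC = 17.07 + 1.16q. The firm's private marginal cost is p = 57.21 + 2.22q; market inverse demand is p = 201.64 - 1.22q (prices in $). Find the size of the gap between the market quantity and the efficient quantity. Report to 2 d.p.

14.30 units

Market equilibrium (private): 57.21 + 2.22q = 201.64 - 1.22q → q_m = 41.9855.
Social marginal cost = private MC + MEC = 74.28 + 3.38q.
Set SMC = demand: 74.28 + 3.38q = 201.64 - 1.22q → q* = 27.6870.
Gap = |41.9855 − 27.6870| = 14.2985.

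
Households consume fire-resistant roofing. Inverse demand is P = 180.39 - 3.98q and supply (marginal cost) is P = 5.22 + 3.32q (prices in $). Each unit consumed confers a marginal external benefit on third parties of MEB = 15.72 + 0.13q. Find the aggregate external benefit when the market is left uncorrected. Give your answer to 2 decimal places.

$414.64

Market equilibrium (private): 5.22 + 3.32q = 180.39 - 3.98q → q_m = 23.9959.
Total external benefit = ∫₀^{q_m} (15.72 + 0.13q) dq = 15.72×23.9959 + ½×0.13×23.9959² = 414.6428.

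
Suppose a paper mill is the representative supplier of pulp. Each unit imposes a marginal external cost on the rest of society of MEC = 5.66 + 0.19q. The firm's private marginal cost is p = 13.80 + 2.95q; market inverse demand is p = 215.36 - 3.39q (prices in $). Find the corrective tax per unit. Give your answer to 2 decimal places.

tax = $11.36 per unit

Social marginal cost = private MC + MEC = 19.46 + 3.14q.
Set SMC = demand: 19.46 + 3.14q = 215.36 - 3.39q → q* = 30.0000.
The Pigouvian tax equals MEC at q*: 5.66 + 0.19×30.0000 = 11.3600.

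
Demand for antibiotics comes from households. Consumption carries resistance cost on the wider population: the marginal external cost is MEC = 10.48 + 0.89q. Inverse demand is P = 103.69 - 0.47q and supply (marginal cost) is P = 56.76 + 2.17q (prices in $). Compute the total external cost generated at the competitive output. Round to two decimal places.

$326.92

Market equilibrium (private): 56.76 + 2.17q = 103.69 - 0.47q → q_m = 17.7765.
Total external cost = ∫₀^{q_m} (10.48 + 0.89q) dq = 10.48×17.7765 + ½×0.89×17.7765² = 326.9195.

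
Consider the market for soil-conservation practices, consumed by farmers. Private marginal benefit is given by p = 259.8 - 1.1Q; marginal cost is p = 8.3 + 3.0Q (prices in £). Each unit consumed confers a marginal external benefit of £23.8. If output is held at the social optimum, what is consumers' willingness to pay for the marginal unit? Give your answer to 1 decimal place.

P = £185.9

Social marginal benefit = demand + MEB = 283.6 - 1.1Q.
Set SMB = MC: 283.6 - 1.1Q = 8.3 + 3.0Q → Q* = 67.1463.
Consumer price on the demand curve at Q*: 259.8 − 1.1×67.1463 = 185.9391.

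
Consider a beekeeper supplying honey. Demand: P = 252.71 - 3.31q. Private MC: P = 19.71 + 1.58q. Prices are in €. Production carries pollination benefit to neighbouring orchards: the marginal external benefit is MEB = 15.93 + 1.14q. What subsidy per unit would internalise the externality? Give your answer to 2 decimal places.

subsidy = €91.60 per unit

Social marginal cost = private MC − MEB = 3.78 + 0.44q.
Set SMC = demand: 3.78 + 0.44q = 252.71 - 3.31q → q* = 66.3813.
The Pigouvian subsidy equals MEB at q*: 15.93 + 1.14×66.3813 = 91.6047.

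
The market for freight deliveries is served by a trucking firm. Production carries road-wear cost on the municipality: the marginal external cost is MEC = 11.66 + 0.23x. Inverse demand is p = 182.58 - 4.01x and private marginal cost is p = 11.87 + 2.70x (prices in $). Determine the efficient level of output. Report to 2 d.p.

Social marginal cost = private MC + MEC = 23.53 + 2.93x.
Set SMC = demand: 23.53 + 2.93x = 182.58 - 4.01x → x* = 22.9179.

x* = 22.92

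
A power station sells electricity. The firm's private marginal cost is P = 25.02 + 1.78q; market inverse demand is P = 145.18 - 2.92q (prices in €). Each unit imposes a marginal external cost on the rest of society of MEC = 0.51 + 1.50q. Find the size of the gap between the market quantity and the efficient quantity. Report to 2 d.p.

Market equilibrium (private): 25.02 + 1.78q = 145.18 - 2.92q → q_m = 25.5660.
Social marginal cost = private MC + MEC = 25.53 + 3.28q.
Set SMC = demand: 25.53 + 3.28q = 145.18 - 2.92q → q* = 19.2984.
Gap = |25.5660 − 19.2984| = 6.2676.

6.27 units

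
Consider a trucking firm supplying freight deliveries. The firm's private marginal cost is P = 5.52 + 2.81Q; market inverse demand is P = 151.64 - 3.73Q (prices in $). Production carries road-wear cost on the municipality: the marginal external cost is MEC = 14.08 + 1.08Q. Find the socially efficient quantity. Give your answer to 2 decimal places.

Q* = 17.33

Social marginal cost = private MC + MEC = 19.60 + 3.89Q.
Set SMC = demand: 19.60 + 3.89Q = 151.64 - 3.73Q → Q* = 17.3281.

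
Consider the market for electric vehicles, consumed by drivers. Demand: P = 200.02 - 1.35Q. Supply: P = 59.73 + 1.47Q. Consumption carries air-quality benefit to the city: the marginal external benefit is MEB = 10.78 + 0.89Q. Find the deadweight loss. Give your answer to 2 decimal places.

Market equilibrium (private): 59.73 + 1.47Q = 200.02 - 1.35Q → Q_m = 49.7482.
Social marginal benefit = demand + MEB = 210.80 - 0.46Q.
Set SMB = MC: 210.80 - 0.46Q = 59.73 + 1.47Q → Q* = 78.2746.
The loss is the area between SMB and MC from Q* to Q_m; with linear curves that's a triangle of height MEB(Q_m).
DWL = ½ × 28.5264 × 55.0559 = 785.2733.

DWL = 785.27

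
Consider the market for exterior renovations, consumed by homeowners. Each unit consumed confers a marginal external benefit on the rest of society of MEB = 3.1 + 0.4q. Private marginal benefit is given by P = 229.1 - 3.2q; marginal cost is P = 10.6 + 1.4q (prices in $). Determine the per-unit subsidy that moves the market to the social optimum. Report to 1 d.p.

subsidy = $24.2 per unit

Social marginal benefit = demand + MEB = 232.2 - 2.8q.
Set SMB = MC: 232.2 - 2.8q = 10.6 + 1.4q → q* = 52.7619.
The Pigouvian subsidy equals MEB at q*: 3.1 + 0.4×52.7619 = 24.2048.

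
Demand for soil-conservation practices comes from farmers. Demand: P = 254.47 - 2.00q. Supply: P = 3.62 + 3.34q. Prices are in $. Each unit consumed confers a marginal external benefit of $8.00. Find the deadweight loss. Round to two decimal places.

Market equilibrium (private): 3.62 + 3.34q = 254.47 - 2.00q → q_m = 46.9757.
Social marginal benefit = demand + MEB = 262.47 - 2.00q.
Set SMB = MC: 262.47 - 2.00q = 3.62 + 3.34q → q* = 48.4738.
The loss is the area between SMB and MC from q* to q_m; with linear curves that's a triangle of height MEB(q_m).
DWL = ½ × 1.4981 × 8.0000 = 5.9924.

DWL = $5.99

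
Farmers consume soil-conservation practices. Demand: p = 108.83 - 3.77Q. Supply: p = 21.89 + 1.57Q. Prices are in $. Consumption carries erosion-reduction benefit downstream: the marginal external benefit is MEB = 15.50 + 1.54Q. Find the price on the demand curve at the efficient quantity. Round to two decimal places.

P = $7.20

Social marginal benefit = demand + MEB = 124.33 - 2.23Q.
Set SMB = MC: 124.33 - 2.23Q = 21.89 + 1.57Q → Q* = 26.9579.
Consumer price on the demand curve at Q*: 108.83 − 3.77×26.9579 = 7.1987.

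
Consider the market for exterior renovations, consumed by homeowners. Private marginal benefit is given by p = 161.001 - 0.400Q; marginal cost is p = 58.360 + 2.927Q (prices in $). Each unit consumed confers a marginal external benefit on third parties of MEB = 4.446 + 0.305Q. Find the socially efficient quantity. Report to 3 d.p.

Q* = 35.436

Social marginal benefit = demand + MEB = 165.447 - 0.095Q.
Set SMB = MC: 165.447 - 0.095Q = 58.360 + 2.927Q → Q* = 35.4358.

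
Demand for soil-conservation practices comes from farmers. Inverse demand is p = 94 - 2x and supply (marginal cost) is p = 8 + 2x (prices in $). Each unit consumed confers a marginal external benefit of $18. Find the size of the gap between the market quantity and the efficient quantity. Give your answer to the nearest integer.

5 units

Market equilibrium (private): 8 + 2x = 94 - 2x → x_m = 21.5000.
Social marginal benefit = demand + MEB = 112 - 2x.
Set SMB = MC: 112 - 2x = 8 + 2x → x* = 26.0000.
Gap = |21.5000 − 26.0000| = 4.5000.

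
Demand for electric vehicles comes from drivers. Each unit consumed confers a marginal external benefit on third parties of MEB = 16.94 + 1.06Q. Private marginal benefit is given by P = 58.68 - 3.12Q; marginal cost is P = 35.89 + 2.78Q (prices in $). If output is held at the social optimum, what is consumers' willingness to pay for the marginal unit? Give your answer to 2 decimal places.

P = $33.07

Social marginal benefit = demand + MEB = 75.62 - 2.06Q.
Set SMB = MC: 75.62 - 2.06Q = 35.89 + 2.78Q → Q* = 8.2087.
Consumer price on the demand curve at Q*: 58.68 − 3.12×8.2087 = 33.0689.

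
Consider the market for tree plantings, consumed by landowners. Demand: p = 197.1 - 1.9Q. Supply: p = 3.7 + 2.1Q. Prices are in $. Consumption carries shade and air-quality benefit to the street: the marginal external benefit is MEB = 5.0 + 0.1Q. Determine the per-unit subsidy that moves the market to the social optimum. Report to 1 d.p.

Social marginal benefit = demand + MEB = 202.1 - 1.8Q.
Set SMB = MC: 202.1 - 1.8Q = 3.7 + 2.1Q → Q* = 50.8718.
The Pigouvian subsidy equals MEB at Q*: 5.0 + 0.1×50.8718 = 10.0872.

subsidy = $10.1 per unit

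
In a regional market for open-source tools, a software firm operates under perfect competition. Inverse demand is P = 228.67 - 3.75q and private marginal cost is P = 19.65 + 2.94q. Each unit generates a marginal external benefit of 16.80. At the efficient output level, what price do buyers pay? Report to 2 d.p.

P = 102.09

Social marginal cost = private MC − MEB = 2.85 + 2.94q.
Set SMC = demand: 2.85 + 2.94q = 228.67 - 3.75q → q* = 33.7549.
Consumer price on the demand curve at q*: 228.67 − 3.75×33.7549 = 102.0891.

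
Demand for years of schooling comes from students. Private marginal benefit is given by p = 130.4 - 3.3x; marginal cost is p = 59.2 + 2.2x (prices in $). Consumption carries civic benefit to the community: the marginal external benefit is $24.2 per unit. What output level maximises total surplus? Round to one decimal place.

Social marginal benefit = demand + MEB = 154.6 - 3.3x.
Set SMB = MC: 154.6 - 3.3x = 59.2 + 2.2x → x* = 17.3455.

x* = 17.3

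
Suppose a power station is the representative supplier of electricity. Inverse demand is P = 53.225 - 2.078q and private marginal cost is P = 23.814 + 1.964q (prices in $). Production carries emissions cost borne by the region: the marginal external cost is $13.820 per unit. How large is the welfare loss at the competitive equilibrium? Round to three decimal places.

Market equilibrium (private): 23.814 + 1.964q = 53.225 - 2.078q → q_m = 7.2763.
Social marginal cost = private MC + MEC = 37.634 + 1.964q.
Set SMC = demand: 37.634 + 1.964q = 53.225 - 2.078q → q* = 3.8572.
Height of the DWL triangle at q_m is SMC(q_m) − demand(q_m) = MEC(q_m) = 13.8200.
DWL = ½ × 3.4191 × 13.8200 = 23.6260.

DWL = $23.626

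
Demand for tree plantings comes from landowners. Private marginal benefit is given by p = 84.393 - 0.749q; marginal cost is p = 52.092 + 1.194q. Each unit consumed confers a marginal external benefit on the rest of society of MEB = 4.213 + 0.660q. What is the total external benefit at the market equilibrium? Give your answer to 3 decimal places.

Market equilibrium (private): 52.092 + 1.194q = 84.393 - 0.749q → q_m = 16.6243.
Total external benefit = ∫₀^{q_m} (4.213 + 0.660q) dq = 4.213×16.6243 + ½×0.660×16.6243² = 161.2394.

161.239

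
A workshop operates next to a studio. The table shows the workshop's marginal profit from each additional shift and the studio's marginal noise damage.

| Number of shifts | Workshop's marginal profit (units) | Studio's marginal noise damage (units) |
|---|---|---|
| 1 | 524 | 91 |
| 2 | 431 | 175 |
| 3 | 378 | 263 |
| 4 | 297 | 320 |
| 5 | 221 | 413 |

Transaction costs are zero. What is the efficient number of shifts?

3

Bargaining reaches the level where marginal profit last exceeds marginal noise damage.
That holds through level 3 (378 ≥ 263) but not at 4 (297 < 320).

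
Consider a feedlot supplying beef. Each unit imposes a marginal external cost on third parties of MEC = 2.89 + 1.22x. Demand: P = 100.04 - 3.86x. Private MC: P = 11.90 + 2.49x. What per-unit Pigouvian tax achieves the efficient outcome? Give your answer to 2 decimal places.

Social marginal cost = private MC + MEC = 14.79 + 3.71x.
Set SMC = demand: 14.79 + 3.71x = 100.04 - 3.86x → x* = 11.2616.
The Pigouvian tax equals MEC at x*: 2.89 + 1.22×11.2616 = 16.6292.

tax = 16.63 per unit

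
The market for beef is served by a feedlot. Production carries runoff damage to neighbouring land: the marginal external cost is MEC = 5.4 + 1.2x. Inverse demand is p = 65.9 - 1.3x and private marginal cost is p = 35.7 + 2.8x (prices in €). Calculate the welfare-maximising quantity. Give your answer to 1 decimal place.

Social marginal cost = private MC + MEC = 41.1 + 4.0x.
Set SMC = demand: 41.1 + 4.0x = 65.9 - 1.3x → x* = 4.6792.

x* = 4.7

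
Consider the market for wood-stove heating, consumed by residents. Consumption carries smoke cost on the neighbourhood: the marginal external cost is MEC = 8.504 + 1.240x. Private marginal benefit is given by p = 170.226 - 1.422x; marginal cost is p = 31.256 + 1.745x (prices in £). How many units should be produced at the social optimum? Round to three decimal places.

Social marginal benefit = demand − MEC = 161.722 - 2.662x.
Set SMB = MC: 161.722 - 2.662x = 31.256 + 1.745x → x* = 29.6043.

x* = 29.604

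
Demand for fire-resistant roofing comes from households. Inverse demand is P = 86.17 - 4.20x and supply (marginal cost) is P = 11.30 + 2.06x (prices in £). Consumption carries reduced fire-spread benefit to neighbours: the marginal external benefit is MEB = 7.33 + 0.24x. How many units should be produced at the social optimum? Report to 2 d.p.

Social marginal benefit = demand + MEB = 93.50 - 3.96x.
Set SMB = MC: 93.50 - 3.96x = 11.30 + 2.06x → x* = 13.6545.

x* = 13.65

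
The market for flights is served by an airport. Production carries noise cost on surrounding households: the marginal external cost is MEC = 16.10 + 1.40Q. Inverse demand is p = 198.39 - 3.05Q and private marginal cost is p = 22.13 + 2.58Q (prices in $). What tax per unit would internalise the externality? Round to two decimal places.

tax = $48.00 per unit

Social marginal cost = private MC + MEC = 38.23 + 3.98Q.
Set SMC = demand: 38.23 + 3.98Q = 198.39 - 3.05Q → Q* = 22.7824.
The Pigouvian tax equals MEC at Q*: 16.10 + 1.40×22.7824 = 47.9954.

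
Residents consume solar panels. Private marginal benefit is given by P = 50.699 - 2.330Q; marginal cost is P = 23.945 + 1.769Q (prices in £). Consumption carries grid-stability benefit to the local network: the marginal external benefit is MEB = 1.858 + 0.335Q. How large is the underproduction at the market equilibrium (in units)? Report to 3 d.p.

Market equilibrium (private): 23.945 + 1.769Q = 50.699 - 2.330Q → Q_m = 6.5270.
Social marginal benefit = demand + MEB = 52.557 - 1.995Q.
Set SMB = MC: 52.557 - 1.995Q = 23.945 + 1.769Q → Q* = 7.6015.
Gap = |6.5270 − 7.6015| = 1.0745.

1.075 units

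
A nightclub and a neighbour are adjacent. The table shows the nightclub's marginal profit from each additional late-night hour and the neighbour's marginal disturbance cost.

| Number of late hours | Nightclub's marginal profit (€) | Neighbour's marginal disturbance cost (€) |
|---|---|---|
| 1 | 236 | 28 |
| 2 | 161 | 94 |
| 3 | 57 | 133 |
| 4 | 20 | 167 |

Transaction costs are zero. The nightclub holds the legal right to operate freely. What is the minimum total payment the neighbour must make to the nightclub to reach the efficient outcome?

€77

Left alone the nightclub would choose level 4 (marginal profit stays positive).
Efficient level: k* = 2 (marginal profit ≥ marginal disturbance cost through 2).
The neighbour must at least cover the nightclub's forgone profit from cutting 4→2: 57 + 20 = 77.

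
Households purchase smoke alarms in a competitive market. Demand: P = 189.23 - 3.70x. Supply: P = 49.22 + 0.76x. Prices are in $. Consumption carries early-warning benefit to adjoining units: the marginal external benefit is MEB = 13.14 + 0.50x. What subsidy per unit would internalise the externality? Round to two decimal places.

subsidy = $32.48 per unit

Social marginal benefit = demand + MEB = 202.37 - 3.20x.
Set SMB = MC: 202.37 - 3.20x = 49.22 + 0.76x → x* = 38.6742.
The Pigouvian subsidy equals MEB at x*: 13.14 + 0.50×38.6742 = 32.4771.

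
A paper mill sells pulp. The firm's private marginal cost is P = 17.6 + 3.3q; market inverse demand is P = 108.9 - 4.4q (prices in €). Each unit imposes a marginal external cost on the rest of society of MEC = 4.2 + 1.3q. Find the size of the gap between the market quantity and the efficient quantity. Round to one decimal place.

2.2 units

Market equilibrium (private): 17.6 + 3.3q = 108.9 - 4.4q → q_m = 11.8571.
Social marginal cost = private MC + MEC = 21.8 + 4.6q.
Set SMC = demand: 21.8 + 4.6q = 108.9 - 4.4q → q* = 9.6778.
Gap = |11.8571 − 9.6778| = 2.1793.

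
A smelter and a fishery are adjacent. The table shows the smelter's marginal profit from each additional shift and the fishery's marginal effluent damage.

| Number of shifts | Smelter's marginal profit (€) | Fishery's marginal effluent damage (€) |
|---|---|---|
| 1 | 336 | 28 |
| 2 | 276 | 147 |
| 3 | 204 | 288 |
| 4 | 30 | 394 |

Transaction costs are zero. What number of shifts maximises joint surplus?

2

Bargaining reaches the level where marginal profit last exceeds marginal effluent damage.
That holds through level 2 (276 ≥ 147) but not at 3 (204 < 288).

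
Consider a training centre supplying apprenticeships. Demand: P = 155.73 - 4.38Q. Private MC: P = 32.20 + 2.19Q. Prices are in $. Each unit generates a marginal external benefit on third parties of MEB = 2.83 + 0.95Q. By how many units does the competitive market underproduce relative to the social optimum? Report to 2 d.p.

3.68 units

Market equilibrium (private): 32.20 + 2.19Q = 155.73 - 4.38Q → Q_m = 18.8021.
Social marginal cost = private MC − MEB = 29.37 + 1.24Q.
Set SMC = demand: 29.37 + 1.24Q = 155.73 - 4.38Q → Q* = 22.4840.
Gap = |18.8021 − 22.4840| = 3.6819.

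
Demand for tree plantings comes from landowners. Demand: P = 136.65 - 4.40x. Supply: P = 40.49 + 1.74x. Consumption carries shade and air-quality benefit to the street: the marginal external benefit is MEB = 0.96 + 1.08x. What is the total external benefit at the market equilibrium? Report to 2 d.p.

147.48

Market equilibrium (private): 40.49 + 1.74x = 136.65 - 4.40x → x_m = 15.6612.
Total external benefit = ∫₀^{x_m} (0.96 + 1.08x) dx = 0.96×15.6612 + ½×1.08×15.6612² = 147.4823.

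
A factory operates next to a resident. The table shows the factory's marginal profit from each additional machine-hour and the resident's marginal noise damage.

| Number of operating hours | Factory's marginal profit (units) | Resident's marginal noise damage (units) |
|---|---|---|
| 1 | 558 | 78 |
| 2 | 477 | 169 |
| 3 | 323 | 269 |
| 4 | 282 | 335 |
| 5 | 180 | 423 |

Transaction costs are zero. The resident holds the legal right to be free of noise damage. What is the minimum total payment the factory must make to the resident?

516

Efficient level: marginal profit ≥ marginal noise damage through level 3, so k* = 3.
With the resident holding the right, the factory must at least compensate total damage at k*: 78 + 169 + 269 = 516.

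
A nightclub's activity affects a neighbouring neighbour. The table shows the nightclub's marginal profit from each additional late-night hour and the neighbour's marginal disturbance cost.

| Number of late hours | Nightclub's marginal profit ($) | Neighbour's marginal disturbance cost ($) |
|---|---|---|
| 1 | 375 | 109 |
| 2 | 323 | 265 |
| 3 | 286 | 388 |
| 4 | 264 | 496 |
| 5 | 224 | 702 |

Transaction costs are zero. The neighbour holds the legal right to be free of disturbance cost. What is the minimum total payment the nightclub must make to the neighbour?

Efficient level: marginal profit ≥ marginal disturbance cost through level 2, so k* = 2.
With the neighbour holding the right, the nightclub must at least compensate total damage at k*: 109 + 265 = 374.

$374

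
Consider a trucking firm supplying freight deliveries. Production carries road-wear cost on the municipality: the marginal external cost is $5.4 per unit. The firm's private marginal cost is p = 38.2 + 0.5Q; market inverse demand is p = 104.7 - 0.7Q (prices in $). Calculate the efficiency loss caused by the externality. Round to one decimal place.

Market equilibrium (private): 38.2 + 0.5Q = 104.7 - 0.7Q → Q_m = 55.4167.
Social marginal cost = private MC + MEC = 43.6 + 0.5Q.
Set SMC = demand: 43.6 + 0.5Q = 104.7 - 0.7Q → Q* = 50.9167.
Between Q* and Q_m the wedge SMC − demand runs linearly from 0 to MEC(Q_m), so the loss is a triangle.
DWL = ½ × 4.5000 × 5.4000 = 12.1500.

DWL = $12.2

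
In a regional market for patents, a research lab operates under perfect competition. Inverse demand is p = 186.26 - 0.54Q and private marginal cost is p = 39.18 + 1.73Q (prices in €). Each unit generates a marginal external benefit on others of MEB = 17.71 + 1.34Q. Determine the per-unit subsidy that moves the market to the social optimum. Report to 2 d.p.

subsidy = €255.15 per unit

Social marginal cost = private MC − MEB = 21.47 + 0.39Q.
Set SMC = demand: 21.47 + 0.39Q = 186.26 - 0.54Q → Q* = 177.1935.
The Pigouvian subsidy equals MEB at Q*: 17.71 + 1.34×177.1935 = 255.1493.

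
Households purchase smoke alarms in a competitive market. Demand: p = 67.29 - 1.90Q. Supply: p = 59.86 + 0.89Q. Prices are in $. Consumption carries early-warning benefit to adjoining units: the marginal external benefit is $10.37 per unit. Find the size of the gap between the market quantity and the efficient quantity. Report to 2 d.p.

Market equilibrium (private): 59.86 + 0.89Q = 67.29 - 1.90Q → Q_m = 2.6631.
Social marginal benefit = demand + MEB = 77.66 - 1.90Q.
Set SMB = MC: 77.66 - 1.90Q = 59.86 + 0.89Q → Q* = 6.3799.
Gap = |2.6631 − 6.3799| = 3.7168.

3.72 units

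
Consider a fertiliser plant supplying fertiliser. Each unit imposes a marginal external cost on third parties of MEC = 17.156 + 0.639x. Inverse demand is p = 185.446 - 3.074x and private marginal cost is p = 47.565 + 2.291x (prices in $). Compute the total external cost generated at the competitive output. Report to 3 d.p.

Market equilibrium (private): 47.565 + 2.291x = 185.446 - 3.074x → x_m = 25.7001.
Total external cost = ∫₀^{x_m} (17.156 + 0.639x) dx = 17.156×25.7001 + ½×0.639×25.7001² = 651.9391.

$651.939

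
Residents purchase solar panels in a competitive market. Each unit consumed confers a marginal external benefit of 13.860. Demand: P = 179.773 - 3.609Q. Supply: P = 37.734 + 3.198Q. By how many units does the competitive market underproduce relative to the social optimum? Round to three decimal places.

2.036 units

Market equilibrium (private): 37.734 + 3.198Q = 179.773 - 3.609Q → Q_m = 20.8666.
Social marginal benefit = demand + MEB = 193.633 - 3.609Q.
Set SMB = MC: 193.633 - 3.609Q = 37.734 + 3.198Q → Q* = 22.9027.
Gap = |20.8666 − 22.9027| = 2.0361.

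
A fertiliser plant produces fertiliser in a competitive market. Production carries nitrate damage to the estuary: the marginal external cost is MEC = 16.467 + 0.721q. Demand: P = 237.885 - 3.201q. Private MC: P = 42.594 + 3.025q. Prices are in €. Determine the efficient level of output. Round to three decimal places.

q* = 25.741

Social marginal cost = private MC + MEC = 59.061 + 3.746q.
Set SMC = demand: 59.061 + 3.746q = 237.885 - 3.201q → q* = 25.7412.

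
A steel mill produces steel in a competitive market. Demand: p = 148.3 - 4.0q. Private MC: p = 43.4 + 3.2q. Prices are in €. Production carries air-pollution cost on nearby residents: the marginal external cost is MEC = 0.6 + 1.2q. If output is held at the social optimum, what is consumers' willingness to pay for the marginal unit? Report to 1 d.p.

P = €98.6

Social marginal cost = private MC + MEC = 44.0 + 4.4q.
Set SMC = demand: 44.0 + 4.4q = 148.3 - 4.0q → q* = 12.4167.
Consumer price on the demand curve at q*: 148.3 − 4.0×12.4167 = 98.6332.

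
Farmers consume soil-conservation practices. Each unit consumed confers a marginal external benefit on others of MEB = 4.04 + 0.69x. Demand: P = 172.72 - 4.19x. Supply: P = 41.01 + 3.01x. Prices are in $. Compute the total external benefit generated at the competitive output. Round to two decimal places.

Market equilibrium (private): 41.01 + 3.01x = 172.72 - 4.19x → x_m = 18.2931.
Total external benefit = ∫₀^{x_m} (4.04 + 0.69x) dx = 4.04×18.2931 + ½×0.69×18.2931² = 189.3541.

$189.35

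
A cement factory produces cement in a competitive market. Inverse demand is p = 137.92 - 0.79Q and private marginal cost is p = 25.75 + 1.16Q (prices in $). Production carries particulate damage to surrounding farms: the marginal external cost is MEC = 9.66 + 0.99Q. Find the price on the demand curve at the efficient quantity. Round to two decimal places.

P = $110.37

Social marginal cost = private MC + MEC = 35.41 + 2.15Q.
Set SMC = demand: 35.41 + 2.15Q = 137.92 - 0.79Q → Q* = 34.8673.
Consumer price on the demand curve at Q*: 137.92 − 0.79×34.8673 = 110.3748.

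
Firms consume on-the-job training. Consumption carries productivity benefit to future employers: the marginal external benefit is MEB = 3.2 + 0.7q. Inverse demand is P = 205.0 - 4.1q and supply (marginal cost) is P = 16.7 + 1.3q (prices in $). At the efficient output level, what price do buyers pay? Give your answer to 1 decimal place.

P = $37.9

Social marginal benefit = demand + MEB = 208.2 - 3.4q.
Set SMB = MC: 208.2 - 3.4q = 16.7 + 1.3q → q* = 40.7447.
Consumer price on the demand curve at q*: 205.0 − 4.1×40.7447 = 37.9467.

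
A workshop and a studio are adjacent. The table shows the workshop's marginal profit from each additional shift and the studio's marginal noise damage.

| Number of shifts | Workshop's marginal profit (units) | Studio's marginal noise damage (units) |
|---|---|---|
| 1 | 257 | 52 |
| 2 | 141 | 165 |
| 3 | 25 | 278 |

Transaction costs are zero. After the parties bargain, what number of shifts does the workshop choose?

Bargaining reaches the level where marginal profit last exceeds marginal noise damage.
That holds through level 1 (257 ≥ 52) but not at 2 (141 < 165).

1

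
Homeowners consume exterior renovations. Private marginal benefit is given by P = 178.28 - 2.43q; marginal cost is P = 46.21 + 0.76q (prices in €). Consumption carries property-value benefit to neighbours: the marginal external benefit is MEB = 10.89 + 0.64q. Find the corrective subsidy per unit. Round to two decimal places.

Social marginal benefit = demand + MEB = 189.17 - 1.79q.
Set SMB = MC: 189.17 - 1.79q = 46.21 + 0.76q → q* = 56.0627.
The Pigouvian subsidy equals MEB at q*: 10.89 + 0.64×56.0627 = 46.7701.

subsidy = €46.77 per unit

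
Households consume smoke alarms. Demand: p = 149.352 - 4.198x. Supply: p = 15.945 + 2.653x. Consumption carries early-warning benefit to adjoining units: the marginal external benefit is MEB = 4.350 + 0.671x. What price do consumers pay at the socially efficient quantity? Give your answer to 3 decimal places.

Social marginal benefit = demand + MEB = 153.702 - 3.527x.
Set SMB = MC: 153.702 - 3.527x = 15.945 + 2.653x → x* = 22.2908.
Consumer price on the demand curve at x*: 149.352 − 4.198×22.2908 = 55.7752.

P = 55.775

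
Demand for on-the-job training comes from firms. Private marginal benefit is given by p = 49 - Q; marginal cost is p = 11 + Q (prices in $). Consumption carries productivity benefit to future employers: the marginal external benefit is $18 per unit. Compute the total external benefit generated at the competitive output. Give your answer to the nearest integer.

Market equilibrium (private): 11 + Q = 49 - Q → Q_m = 19.0000.
Total external benefit = MEB × Q_m = 18 × 19.0000 = 342.0000.

$342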